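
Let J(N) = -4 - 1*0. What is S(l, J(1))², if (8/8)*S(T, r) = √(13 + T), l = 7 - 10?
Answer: 10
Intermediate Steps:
J(N) = -4 (J(N) = -4 + 0 = -4)
l = -3
S(T, r) = √(13 + T)
S(l, J(1))² = (√(13 - 3))² = (√10)² = 10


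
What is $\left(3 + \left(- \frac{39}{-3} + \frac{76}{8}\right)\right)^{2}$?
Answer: $\frac{2601}{4} \approx 650.25$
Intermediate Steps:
$\left(3 + \left(- \frac{39}{-3} + \frac{76}{8}\right)\right)^{2} = \left(3 + \left(\left(-39\right) \left(- \frac{1}{3}\right) + 76 \cdot \frac{1}{8}\right)\right)^{2} = \left(3 + \left(13 + \frac{19}{2}\right)\right)^{2} = \left(3 + \frac{45}{2}\right)^{2} = \left(\frac{51}{2}\right)^{2} = \frac{2601}{4}$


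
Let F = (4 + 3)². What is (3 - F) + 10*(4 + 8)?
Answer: 74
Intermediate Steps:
F = 49 (F = 7² = 49)
(3 - F) + 10*(4 + 8) = (3 - 1*49) + 10*(4 + 8) = (3 - 49) + 10*12 = -46 + 120 = 74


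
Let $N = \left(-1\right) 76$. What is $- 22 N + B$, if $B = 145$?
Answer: $1817$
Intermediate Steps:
$N = -76$
$- 22 N + B = \left(-22\right) \left(-76\right) + 145 = 1672 + 145 = 1817$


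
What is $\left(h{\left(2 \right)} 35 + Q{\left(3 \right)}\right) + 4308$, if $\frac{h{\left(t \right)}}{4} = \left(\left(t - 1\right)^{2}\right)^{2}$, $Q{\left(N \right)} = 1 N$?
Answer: $4451$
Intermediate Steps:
$Q{\left(N \right)} = N$
$h{\left(t \right)} = 4 \left(-1 + t\right)^{4}$ ($h{\left(t \right)} = 4 \left(\left(t - 1\right)^{2}\right)^{2} = 4 \left(\left(-1 + t\right)^{2}\right)^{2} = 4 \left(-1 + t\right)^{4}$)
$\left(h{\left(2 \right)} 35 + Q{\left(3 \right)}\right) + 4308 = \left(4 \left(-1 + 2\right)^{4} \cdot 35 + 3\right) + 4308 = \left(4 \cdot 1^{4} \cdot 35 + 3\right) + 4308 = \left(4 \cdot 1 \cdot 35 + 3\right) + 4308 = \left(4 \cdot 35 + 3\right) + 4308 = \left(140 + 3\right) + 4308 = 143 + 4308 = 4451$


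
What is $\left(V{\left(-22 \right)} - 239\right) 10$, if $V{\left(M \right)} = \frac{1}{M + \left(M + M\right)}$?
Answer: $- \frac{78875}{33} \approx -2390.2$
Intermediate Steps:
$V{\left(M \right)} = \frac{1}{3 M}$ ($V{\left(M \right)} = \frac{1}{M + 2 M} = \frac{1}{3 M}$)
$\left(V{\left(-22 \right)} - 239\right) 10 = \left(\frac{1}{3 \left(-22\right)} - 239\right) 10 = \left(\frac{1}{3} \left(- \frac{1}{22}\right) - 239\right) 10 = \left(- \frac{1}{66} - 239\right) 10 = \left(- \frac{15775}{66}\right) 10 = - \frac{78875}{33}$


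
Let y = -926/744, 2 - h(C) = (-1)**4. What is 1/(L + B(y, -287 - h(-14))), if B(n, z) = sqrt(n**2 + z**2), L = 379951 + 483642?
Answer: 119507453712/103205788995170351 - 372*sqrt(11478336865)/103205788995170351 ≈ 1.1576e-6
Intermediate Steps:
h(C) = 1 (h(C) = 2 - 1*(-1)**4 = 2 - 1*1 = 2 - 1 = 1)
L = 863593
y = -463/372 (y = -926*1/744 = -463/372 ≈ -1.2446)
1/(L + B(y, -287 - h(-14))) = 1/(863593 + sqrt((-463/372)**2 + (-287 - 1*1)**2)) = 1/(863593 + sqrt(214369/138384 + (-287 - 1)**2)) = 1/(863593 + sqrt(214369/138384 + (-288)**2)) = 1/(863593 + sqrt(214369/138384 + 82944)) = 1/(863593 + sqrt(11478336865/138384)) = 1/(863593 + sqrt(11478336865)/372)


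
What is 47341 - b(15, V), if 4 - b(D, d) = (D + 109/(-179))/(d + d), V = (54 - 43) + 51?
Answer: 262673657/5549 ≈ 47337.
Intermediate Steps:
V = 62 (V = 11 + 51 = 62)
b(D, d) = 4 - (-109/179 + D)/(2*d) (b(D, d) = 4 - (D + 109/(-179))/(d + d) = 4 - (D + 109*(-1/179))/(2*d) = 4 - (D - 109/179)*1/(2*d) = 4 - (-109/179 + D)*1/(2*d) = 4 - (-109/179 + D)/(2*d))
47341 - b(15, V) = 47341 - (109 - 179*15 + 1432*62)/(358*62) = 47341 - (109 - 2685 + 88784)/(358*62) = 47341 - 86208/(358*62) = 47341 - 1*21552/5549 = 47341 - 21552/5549 = 262673657/5549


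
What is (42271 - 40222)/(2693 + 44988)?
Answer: 2049/47681 ≈ 0.042973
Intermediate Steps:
(42271 - 40222)/(2693 + 44988) = 2049/47681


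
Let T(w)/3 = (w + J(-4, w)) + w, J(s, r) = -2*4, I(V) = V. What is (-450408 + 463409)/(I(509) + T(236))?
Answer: 13001/1901 ≈ 6.8390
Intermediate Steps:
J(s, r) = -8
T(w) = -24 + 6*w (T(w) = 3*((w - 8) + w) = 3*((-8 + w) + w) = 3*(-8 + 2*w) = -24 + 6*w)
(-450408 + 463409)/(I(509) + T(236)) = (-450408 + 463409)/(509 + (-24 + 6*236)) = 13001/(509 + (-24 + 1416)) = 13001/(509 + 1392) = 13001/1901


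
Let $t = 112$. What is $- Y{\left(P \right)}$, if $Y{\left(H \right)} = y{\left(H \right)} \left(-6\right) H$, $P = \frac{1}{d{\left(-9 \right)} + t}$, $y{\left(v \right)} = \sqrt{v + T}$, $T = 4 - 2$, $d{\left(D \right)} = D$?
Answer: $\frac{18 \sqrt{2369}}{10609} \approx 0.082581$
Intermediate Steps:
$T = 2$
$y{\left(v \right)} = \sqrt{2 + v}$ ($y{\left(v \right)} = \sqrt{v + 2} = \sqrt{2 + v}$)
$P = \frac{1}{103}$ ($P = \frac{1}{-9 + 112} = \frac{1}{103} \approx 0.0097087$)
$Y{\left(H \right)} = - 6 H \sqrt{2 + H}$ ($Y{\left(H \right)} = \sqrt{2 + H} \left(-6\right) H = - 6 \sqrt{2 + H} H = - 6 H \sqrt{2 + H}$)
$- Y{\left(P \right)} = - \frac{\left(-6\right) \sqrt{2 + \frac{1}{103}}}{103} = - \frac{\left(-6\right) \sqrt{\frac{207}{103}}}{103} = - \frac{\left(-6\right) \frac{3 \sqrt{2369}}{103}}{103} = - \frac{\left(-18\right) \sqrt{2369}}{10609} = \frac{18 \sqrt{2369}}{10609}$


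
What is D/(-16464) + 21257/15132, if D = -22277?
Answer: 57255901/20761104 ≈ 2.7578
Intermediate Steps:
D/(-16464) + 21257/15132 = -22277/(-16464) + 21257/15132 = -22277*(-1/16464) + 21257*(1/15132) = 22277/16464 + 21257/15132 = 57255901/20761104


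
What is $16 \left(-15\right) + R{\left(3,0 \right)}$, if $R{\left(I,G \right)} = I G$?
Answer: $-240$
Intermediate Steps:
$R{\left(I,G \right)} = G I$
$16 \left(-15\right) + R{\left(3,0 \right)} = 16 \left(-15\right) + 0 \cdot 3 = -240 + 0 = -240$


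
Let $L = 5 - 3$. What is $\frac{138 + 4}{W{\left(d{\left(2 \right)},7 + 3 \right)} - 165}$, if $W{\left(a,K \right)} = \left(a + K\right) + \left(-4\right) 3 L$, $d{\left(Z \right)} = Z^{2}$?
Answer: $- \frac{142}{175} \approx -0.81143$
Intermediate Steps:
$L = 2$ ($L = 5 - 3 = 2$)
$W{\left(a,K \right)} = -24 + K + a$ ($W{\left(a,K \right)} = \left(a + K\right) + \left(-4\right) 3 \cdot 2 = \left(K + a\right) - 24 = -24 + K + a$)
$\frac{138 + 4}{W{\left(d{\left(2 \right)},7 + 3 \right)} - 165} = \frac{138 + 4}{\left(-24 + \left(7 + 3\right) + 2^{2}\right) - 165} = \frac{142}{\left(-24 + 10 + 4\right) - 165} = \frac{142}{-10 - 165} = \frac{142}{-175} = 142 \left(- \frac{1}{175}\right) = - \frac{142}{175}$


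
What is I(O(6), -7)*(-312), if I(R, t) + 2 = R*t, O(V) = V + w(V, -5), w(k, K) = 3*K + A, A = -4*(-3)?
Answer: 7176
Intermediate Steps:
A = 12
w(k, K) = 12 + 3*K (w(k, K) = 3*K + 12 = 12 + 3*K)
O(V) = -3 + V (O(V) = V + (12 + 3*(-5)) = V + (12 - 15) = V - 3 = -3 + V)
I(R, t) = -2 + R*t
I(O(6), -7)*(-312) = (-2 + (-3 + 6)*(-7))*(-312) = (-2 + 3*(-7))*(-312) = (-2 - 21)*(-312) = -23*(-312) = 7176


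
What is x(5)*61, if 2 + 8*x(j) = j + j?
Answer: 61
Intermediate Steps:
x(j) = -¼ + j/4 (x(j) = -¼ + (j + j)/8 = -¼ + (2*j)/8 = -¼ + j/4)
x(5)*61 = (-¼ + (¼)*5)*61 = (-¼ + 5/4)*61 = 1*61 = 61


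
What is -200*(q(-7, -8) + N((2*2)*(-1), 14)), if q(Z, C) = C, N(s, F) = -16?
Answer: 4800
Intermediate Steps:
-200*(q(-7, -8) + N((2*2)*(-1), 14)) = -200*(-8 - 16) = -200*(-24) = 4800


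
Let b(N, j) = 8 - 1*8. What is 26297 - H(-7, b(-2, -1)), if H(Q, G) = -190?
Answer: 26487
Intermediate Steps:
b(N, j) = 0 (b(N, j) = 8 - 8 = 0)
26297 - H(-7, b(-2, -1)) = 26297 - 1*(-190) = 26297 + 190 = 26487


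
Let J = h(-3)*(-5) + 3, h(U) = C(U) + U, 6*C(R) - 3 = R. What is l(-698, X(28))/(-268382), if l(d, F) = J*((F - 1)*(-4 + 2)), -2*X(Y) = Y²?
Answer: -7074/134191 ≈ -0.052716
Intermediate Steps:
C(R) = ½ + R/6
X(Y) = -Y²/2
h(U) = ½ + 7*U/6 (h(U) = (½ + U/6) + U = ½ + 7*U/6)
J = 18 (J = (½ + (7/6)*(-3))*(-5) + 3 = (½ - 7/2)*(-5) + 3 = -3*(-5) + 3 = 15 + 3 = 18)
l(d, F) = 36 - 36*F (l(d, F) = 18*((F - 1)*(-4 + 2)) = 18*((-1 + F)*(-2)) = 18*(2 - 2*F) = 36 - 36*F)
l(-698, X(28))/(-268382) = (36 - (-18)*28²)/(-268382) = (36 - (-18)*784)*(-1/268382) = (36 - 36*(-392))*(-1/268382) = (36 + 14112)*(-1/268382) = 14148*(-1/268382) = -7074/134191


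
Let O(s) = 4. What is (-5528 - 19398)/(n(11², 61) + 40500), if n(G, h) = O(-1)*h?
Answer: -1133/1852 ≈ -0.61177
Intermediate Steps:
n(G, h) = 4*h
(-5528 - 19398)/(n(11², 61) + 40500) = (-5528 - 19398)/(4*61 + 40500) = -24926/(244 + 40500) = -24926/40744 = -24926*1/40744 = -1133/1852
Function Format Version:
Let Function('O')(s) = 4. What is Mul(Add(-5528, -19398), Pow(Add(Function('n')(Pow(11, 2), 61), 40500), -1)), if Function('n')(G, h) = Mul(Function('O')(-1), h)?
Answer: Rational(-1133, 1852) ≈ -0.61177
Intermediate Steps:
Function('n')(G, h) = Mul(4, h)
Mul(Add(-5528, -19398), Pow(Add(Function('n')(Pow(11, 2), 61), 40500), -1)) = Mul(Add(-5528, -19398), Pow(Add(Mul(4, 61), 40500), -1)) = Mul(-24926, Pow(Add(244, 40500), -1)) = Mul(-24926, Pow(40744, -1)) = Mul(-24926, Rational(1, 40744)) = Rational(-1133, 1852)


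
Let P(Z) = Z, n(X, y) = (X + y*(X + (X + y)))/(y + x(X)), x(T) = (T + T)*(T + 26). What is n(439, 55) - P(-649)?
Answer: 265054679/408325 ≈ 649.13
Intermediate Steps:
x(T) = 2*T*(26 + T) (x(T) = (2*T)*(26 + T) = 2*T*(26 + T))
n(X, y) = (X + y*(y + 2*X))/(y + 2*X*(26 + X)) (n(X, y) = (X + y*(X + (X + y)))/(y + 2*X*(26 + X)) = (X + y*(y + 2*X))/(y + 2*X*(26 + X)))
n(439, 55) - P(-649) = (439 + 55**2 + 2*439*55)/(55 + 2*439*(26 + 439)) - 1*(-649) = (439 + 3025 + 48290)/(55 + 2*439*465) + 649 = 51754/(55 + 408270) + 649 = 51754/408325 + 649 = 265054679/408325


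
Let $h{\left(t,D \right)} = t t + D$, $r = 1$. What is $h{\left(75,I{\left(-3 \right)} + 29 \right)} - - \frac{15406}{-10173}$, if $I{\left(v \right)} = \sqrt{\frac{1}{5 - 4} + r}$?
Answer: $\frac{57502736}{10173} + \sqrt{2} \approx 5653.9$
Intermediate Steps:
$I{\left(v \right)} = \sqrt{2}$ ($I{\left(v \right)} = \sqrt{\frac{1}{5 - 4} + 1} = \sqrt{1^{-1} + 1} = \sqrt{1 + 1} = \sqrt{2}$)
$h{\left(t,D \right)} = D + t^{2}$ ($h{\left(t,D \right)} = t^{2} + D = D + t^{2}$)
$h{\left(75,I{\left(-3 \right)} + 29 \right)} - - \frac{15406}{-10173} = \left(\left(\sqrt{2} + 29\right) + 75^{2}\right) - - \frac{15406}{-10173} = \left(\left(29 + \sqrt{2}\right) + 5625\right) - \left(-15406\right) \left(- \frac{1}{10173}\right) = \left(5654 + \sqrt{2}\right) - \frac{15406}{10173} = \frac{57502736}{10173} + \sqrt{2}$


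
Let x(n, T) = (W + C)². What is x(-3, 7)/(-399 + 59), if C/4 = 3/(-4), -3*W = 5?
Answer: -49/765 ≈ -0.064052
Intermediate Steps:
W = -5/3 (W = -⅓*5 = -5/3 ≈ -1.6667)
C = -3 (C = 4*(3/(-4)) = 4*(3*(-¼)) = 4*(-¾) = -3)
x(n, T) = 196/9 (x(n, T) = (-5/3 - 3)² = (-14/3)² = 196/9)
x(-3, 7)/(-399 + 59) = (196/9)/(-399 + 59) = (196/9)/(-340) = -1/340*196/9 = -49/765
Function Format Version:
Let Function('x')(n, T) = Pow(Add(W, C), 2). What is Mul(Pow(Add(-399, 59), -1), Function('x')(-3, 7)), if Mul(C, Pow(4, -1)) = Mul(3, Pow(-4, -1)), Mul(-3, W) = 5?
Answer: Rational(-49, 765) ≈ -0.064052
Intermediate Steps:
W = Rational(-5, 3) (W = Mul(Rational(-1, 3), 5) = Rational(-5, 3) ≈ -1.6667)
C = -3 (C = Mul(4, Mul(3, Pow(-4, -1))) = Mul(4, Mul(3, Rational(-1, 4))) = Mul(4, Rational(-3, 4)) = -3)
Function('x')(n, T) = Rational(196, 9) (Function('x')(n, T) = Pow(Add(Rational(-5, 3), -3), 2) = Pow(Rational(-14, 3), 2) = Rational(196, 9))
Mul(Pow(Add(-399, 59), -1), Function('x')(-3, 7)) = Mul(Pow(Add(-399, 59), -1), Rational(196, 9)) = Mul(Pow(-340, -1), Rational(196, 9)) = Mul(Rational(-1, 340), Rational(196, 9)) = Rational(-49, 765)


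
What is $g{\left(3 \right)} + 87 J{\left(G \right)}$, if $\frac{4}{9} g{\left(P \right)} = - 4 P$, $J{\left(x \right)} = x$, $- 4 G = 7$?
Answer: $- \frac{717}{4} \approx -179.25$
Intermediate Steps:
$G = - \frac{7}{4}$ ($G = \left(- \frac{1}{4}\right) 7 = - \frac{7}{4} \approx -1.75$)
$g{\left(P \right)} = - 9 P$ ($g{\left(P \right)} = \frac{9 \left(- 4 P\right)}{4} = - 9 P$)
$g{\left(3 \right)} + 87 J{\left(G \right)} = \left(-9\right) 3 + 87 \left(- \frac{7}{4}\right) = -27 - \frac{609}{4} = - \frac{717}{4}$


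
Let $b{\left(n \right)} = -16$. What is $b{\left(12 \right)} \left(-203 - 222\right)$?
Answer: $6800$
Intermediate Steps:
$b{\left(12 \right)} \left(-203 - 222\right) = - 16 \left(-203 - 222\right) = \left(-16\right) \left(-425\right) = 6800$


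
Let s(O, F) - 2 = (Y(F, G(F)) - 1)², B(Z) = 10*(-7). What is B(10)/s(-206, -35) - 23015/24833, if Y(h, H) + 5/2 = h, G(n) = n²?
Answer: -143593295/147433521 ≈ -0.97395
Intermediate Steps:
Y(h, H) = -5/2 + h
B(Z) = -70
s(O, F) = 2 + (-7/2 + F)² (s(O, F) = 2 + ((-5/2 + F) - 1)² = 2 + (-7/2 + F)²)
B(10)/s(-206, -35) - 23015/24833 = -70/(2 + (-7 + 2*(-35))²/4) - 23015/24833 = -70/(2 + (-7 - 70)²/4) - 23015*1/24833 = -70/(2 + (¼)*(-77)²) - 23015/24833 = -70/(2 + (¼)*5929) - 23015/24833 = -70/(2 + 5929/4) - 23015/24833 = -70/5937/4 - 23015/24833 = -70*4/5937 - 23015/24833 = -280/5937 - 23015/24833 = -143593295/147433521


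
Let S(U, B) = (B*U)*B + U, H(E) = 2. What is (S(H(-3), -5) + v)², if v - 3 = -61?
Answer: 36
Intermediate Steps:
v = -58 (v = 3 - 61 = -58)
S(U, B) = U + U*B² (S(U, B) = U*B² + U = U + U*B²)
(S(H(-3), -5) + v)² = (2*(1 + (-5)²) - 58)² = (2*(1 + 25) - 58)² = (2*26 - 58)² = (52 - 58)² = (-6)² = 36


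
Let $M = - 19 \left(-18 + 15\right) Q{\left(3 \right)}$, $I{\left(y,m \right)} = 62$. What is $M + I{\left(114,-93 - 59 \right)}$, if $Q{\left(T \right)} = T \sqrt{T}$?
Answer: $62 + 171 \sqrt{3} \approx 358.18$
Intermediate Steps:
$Q{\left(T \right)} = T^{\frac{3}{2}}$
$M = 171 \sqrt{3}$ ($M = - 19 \left(-18 + 15\right) 3^{\frac{3}{2}} = \left(-19\right) \left(-3\right) 3 \sqrt{3} = 57 \cdot 3 \sqrt{3} = 171 \sqrt{3} \approx 296.18$)
$M + I{\left(114,-93 - 59 \right)} = 171 \sqrt{3} + 62 = 62 + 171 \sqrt{3}$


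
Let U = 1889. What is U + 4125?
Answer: 6014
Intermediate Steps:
U + 4125 = 1889 + 4125 = 6014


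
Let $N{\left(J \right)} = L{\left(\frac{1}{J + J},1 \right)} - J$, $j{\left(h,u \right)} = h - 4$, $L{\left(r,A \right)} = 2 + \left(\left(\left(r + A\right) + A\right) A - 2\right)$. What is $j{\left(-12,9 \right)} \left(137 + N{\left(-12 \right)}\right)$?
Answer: $- \frac{7246}{3} \approx -2415.3$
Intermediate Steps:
$L{\left(r,A \right)} = A \left(r + 2 A\right)$ ($L{\left(r,A \right)} = 2 + \left(\left(\left(A + r\right) + A\right) A - 2\right) = 2 + \left(\left(r + 2 A\right) A - 2\right) = 2 + \left(A \left(r + 2 A\right) - 2\right) = 2 + \left(-2 + A \left(r + 2 A\right)\right) = A \left(r + 2 A\right)$)
$j{\left(h,u \right)} = -4 + h$
$N{\left(J \right)} = 2 + \frac{1}{2 J} - J$ ($N{\left(J \right)} = 1 \left(\frac{1}{J + J} + 2 \cdot 1\right) - J = 1 \left(\frac{1}{2 J} + 2\right) - J = 1 \left(2 + \frac{1}{2 J}\right) - J = \left(2 + \frac{1}{2 J}\right) - J = 2 + \frac{1}{2 J} - J$)
$j{\left(-12,9 \right)} \left(137 + N{\left(-12 \right)}\right) = \left(-4 - 12\right) \left(137 + \left(2 + \frac{1}{2 \left(-12\right)} - -12\right)\right) = - 16 \left(137 + \left(2 + \frac{1}{2} \left(- \frac{1}{12}\right) + 12\right)\right) = - 16 \left(137 + \left(2 - \frac{1}{24} + 12\right)\right) = - 16 \left(137 + \frac{335}{24}\right) = \left(-16\right) \frac{3623}{24} = - \frac{7246}{3}$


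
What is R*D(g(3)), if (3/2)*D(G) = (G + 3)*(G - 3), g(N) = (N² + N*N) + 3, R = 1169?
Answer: 336672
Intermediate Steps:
g(N) = 3 + 2*N² (g(N) = (N² + N²) + 3 = 2*N² + 3 = 3 + 2*N²)
D(G) = 2*(-3 + G)*(3 + G)/3 (D(G) = 2*((G + 3)*(G - 3))/3 = 2*((3 + G)*(-3 + G))/3 = 2*((-3 + G)*(3 + G))/3 = 2*(-3 + G)*(3 + G)/3)
R*D(g(3)) = 1169*(-6 + 2*(3 + 2*3²)²/3) = 1169*(-6 + 2*(3 + 2*9)²/3) = 1169*(-6 + 2*(3 + 18)²/3) = 1169*(-6 + (⅔)*21²) = 1169*(-6 + (⅔)*441) = 1169*(-6 + 294) = 1169*288 = 336672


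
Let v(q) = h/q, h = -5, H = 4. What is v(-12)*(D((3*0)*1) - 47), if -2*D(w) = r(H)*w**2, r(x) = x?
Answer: -235/12 ≈ -19.583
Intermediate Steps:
D(w) = -2*w**2
v(q) = -5/q
v(-12)*(D((3*0)*1) - 47) = (-5/(-12))*(-2*((3*0)*1)**2 - 47) = (-5*(-1/12))*(-2*(0*1)**2 - 47) = 5*(-2*0**2 - 47)/12 = 5*(-2*0 - 47)/12 = 5*(0 - 47)/12 = (5/12)*(-47) = -235/12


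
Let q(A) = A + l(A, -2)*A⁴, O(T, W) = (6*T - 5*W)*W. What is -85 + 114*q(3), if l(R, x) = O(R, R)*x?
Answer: -165955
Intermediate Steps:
O(T, W) = W*(-5*W + 6*T) (O(T, W) = (-5*W + 6*T)*W = W*(-5*W + 6*T))
l(R, x) = x*R² (l(R, x) = (R*(-5*R + 6*R))*x = (R*R)*x = R²*x = x*R²)
q(A) = A - 2*A⁶ (q(A) = A + (-2*A²)*A⁴ = A - 2*A⁶)
-85 + 114*q(3) = -85 + 114*(3 - 2*3⁶) = -85 + 114*(3 - 2*729) = -85 + 114*(3 - 1458) = -85 + 114*(-1455) = -85 - 165870 = -165955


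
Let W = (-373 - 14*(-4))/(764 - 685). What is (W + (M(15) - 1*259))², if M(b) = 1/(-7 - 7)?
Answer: 84664122841/1223236 ≈ 69213.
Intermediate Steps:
W = -317/79 (W = (-373 + 56)/79 = -317*1/79 = -317/79 ≈ -4.0127)
M(b) = -1/14 (M(b) = 1/(-14) = -1/14)
(W + (M(15) - 1*259))² = (-317/79 + (-1/14 - 1*259))² = (-317/79 + (-1/14 - 259))² = (-317/79 - 3627/14)² = (-290971/1106)² = 84664122841/1223236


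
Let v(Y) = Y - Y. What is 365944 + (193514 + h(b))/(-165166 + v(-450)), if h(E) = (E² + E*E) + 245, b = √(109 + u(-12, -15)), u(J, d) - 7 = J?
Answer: 60441312737/165166 ≈ 3.6594e+5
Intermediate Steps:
v(Y) = 0
u(J, d) = 7 + J
b = 2*√26 (b = √(109 + (7 - 12)) = √(109 - 5) = √104 = 2*√26 ≈ 10.198)
h(E) = 245 + 2*E² (h(E) = (E² + E²) + 245 = 2*E² + 245 = 245 + 2*E²)
365944 + (193514 + h(b))/(-165166 + v(-450)) = 365944 + (193514 + (245 + 2*(2*√26)²))/(-165166 + 0) = 365944 + (193514 + (245 + 2*104))/(-165166) = 365944 + (193514 + (245 + 208))*(-1/165166) = 365944 + (193514 + 453)*(-1/165166) = 365944 + 193967*(-1/165166) = 365944 - 193967/165166 = 60441312737/165166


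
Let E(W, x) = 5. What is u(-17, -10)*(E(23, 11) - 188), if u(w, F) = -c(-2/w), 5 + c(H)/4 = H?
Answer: -60756/17 ≈ -3573.9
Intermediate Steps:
c(H) = -20 + 4*H
u(w, F) = 20 + 8/w (u(w, F) = -(-20 + 4*(-2/w)) = -(-20 - 8/w) = 20 + 8/w)
u(-17, -10)*(E(23, 11) - 188) = (20 + 8/(-17))*(5 - 188) = (20 + 8*(-1/17))*(-183) = (20 - 8/17)*(-183) = (332/17)*(-183) = -60756/17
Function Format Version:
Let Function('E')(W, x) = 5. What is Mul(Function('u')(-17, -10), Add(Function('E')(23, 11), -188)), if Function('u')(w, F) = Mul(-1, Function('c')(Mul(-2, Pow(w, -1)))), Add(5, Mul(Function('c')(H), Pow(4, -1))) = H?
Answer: Rational(-60756, 17) ≈ -3573.9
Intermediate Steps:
Function('c')(H) = Add(-20, Mul(4, H))
Function('u')(w, F) = Add(20, Mul(8, Pow(w, -1))) (Function('u')(w, F) = Mul(-1, Add(-20, Mul(4, Mul(-2, Pow(w, -1))))) = Mul(-1, Add(-20, Mul(-8, Pow(w, -1)))) = Add(20, Mul(8, Pow(w, -1))))
Mul(Function('u')(-17, -10), Add(Function('E')(23, 11), -188)) = Mul(Add(20, Mul(8, Pow(-17, -1))), Add(5, -188)) = Mul(Add(20, Mul(8, Rational(-1, 17))), -183) = Mul(Add(20, Rational(-8, 17)), -183) = Mul(Rational(332, 17), -183) = Rational(-60756, 17)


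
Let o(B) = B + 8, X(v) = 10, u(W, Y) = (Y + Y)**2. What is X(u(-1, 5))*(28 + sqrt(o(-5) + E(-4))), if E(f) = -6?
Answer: 280 + 10*I*sqrt(3) ≈ 280.0 + 17.32*I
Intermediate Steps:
u(W, Y) = 4*Y**2 (u(W, Y) = (2*Y)**2 = 4*Y**2)
o(B) = 8 + B
X(u(-1, 5))*(28 + sqrt(o(-5) + E(-4))) = 10*(28 + sqrt((8 - 5) - 6)) = 10*(28 + sqrt(3 - 6)) = 10*(28 + sqrt(-3)) = 10*(28 + I*sqrt(3)) = 280 + 10*I*sqrt(3)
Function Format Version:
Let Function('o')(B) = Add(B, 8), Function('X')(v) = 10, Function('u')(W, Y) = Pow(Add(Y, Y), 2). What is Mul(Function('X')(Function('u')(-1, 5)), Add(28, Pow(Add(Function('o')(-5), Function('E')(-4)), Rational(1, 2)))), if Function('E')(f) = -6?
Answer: Add(280, Mul(10, I, Pow(3, Rational(1, 2)))) ≈ Add(280.00, Mul(17.320, I))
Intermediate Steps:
Function('u')(W, Y) = Mul(4, Pow(Y, 2)) (Function('u')(W, Y) = Pow(Mul(2, Y), 2) = Mul(4, Pow(Y, 2)))
Function('o')(B) = Add(8, B)
Mul(Function('X')(Function('u')(-1, 5)), Add(28, Pow(Add(Function('o')(-5), Function('E')(-4)), Rational(1, 2)))) = Mul(10, Add(28, Pow(Add(Add(8, -5), -6), Rational(1, 2)))) = Mul(10, Add(28, Pow(Add(3, -6), Rational(1, 2)))) = Mul(10, Add(28, Pow(-3, Rational(1, 2)))) = Mul(10, Add(28, Mul(I, Pow(3, Rational(1, 2))))) = Add(280, Mul(10, I, Pow(3, Rational(1, 2))))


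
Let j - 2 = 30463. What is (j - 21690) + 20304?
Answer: 29079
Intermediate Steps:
j = 30465 (j = 2 + 30463 = 30465)
(j - 21690) + 20304 = (30465 - 21690) + 20304 = 8775 + 20304 = 29079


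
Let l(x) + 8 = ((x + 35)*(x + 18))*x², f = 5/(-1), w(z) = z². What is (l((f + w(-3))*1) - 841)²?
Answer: 165868641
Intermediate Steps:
f = -5 (f = 5*(-1) = -5)
l(x) = -8 + x²*(18 + x)*(35 + x) (l(x) = -8 + ((x + 35)*(x + 18))*x² = -8 + ((35 + x)*(18 + x))*x² = -8 + ((18 + x)*(35 + x))*x² = -8 + x²*(18 + x)*(35 + x))
(l((f + w(-3))*1) - 841)² = ((-8 + ((-5 + (-3)²)*1)⁴ + 53*((-5 + (-3)²)*1)³ + 630*((-5 + (-3)²)*1)²) - 841)² = ((-8 + ((-5 + 9)*1)⁴ + 53*((-5 + 9)*1)³ + 630*((-5 + 9)*1)²) - 841)² = ((-8 + (4*1)⁴ + 53*(4*1)³ + 630*(4*1)²) - 841)² = ((-8 + 4⁴ + 53*4³ + 630*4²) - 841)² = ((-8 + 256 + 53*64 + 630*16) - 841)² = ((-8 + 256 + 3392 + 10080) - 841)² = (13720 - 841)² = 12879² = 165868641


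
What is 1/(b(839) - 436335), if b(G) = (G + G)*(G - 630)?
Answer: -1/85633 ≈ -1.1678e-5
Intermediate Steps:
b(G) = 2*G*(-630 + G) (b(G) = (2*G)*(-630 + G) = 2*G*(-630 + G))
1/(b(839) - 436335) = 1/(2*839*(-630 + 839) - 436335) = 1/(2*839*209 - 436335) = 1/(350702 - 436335) = 1/(-85633) = -1/85633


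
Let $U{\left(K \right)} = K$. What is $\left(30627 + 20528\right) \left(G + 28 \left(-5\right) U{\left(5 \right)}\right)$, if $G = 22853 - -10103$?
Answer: $1650055680$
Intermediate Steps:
$G = 32956$ ($G = 22853 + 10103 = 32956$)
$\left(30627 + 20528\right) \left(G + 28 \left(-5\right) U{\left(5 \right)}\right) = \left(30627 + 20528\right) \left(32956 + 28 \left(-5\right) 5\right) = 51155 \left(32956 - 700\right) = 51155 \cdot 32256 = 1650055680$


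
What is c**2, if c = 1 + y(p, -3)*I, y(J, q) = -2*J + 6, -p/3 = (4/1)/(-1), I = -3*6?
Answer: 105625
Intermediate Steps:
I = -18
p = 12 (p = -3*4/1/(-1) = -3*4*1*(-1) = -12*(-1) = -3*(-4) = 12)
y(J, q) = 6 - 2*J
c = 325 (c = 1 + (6 - 2*12)*(-18) = 1 + (6 - 24)*(-18) = 1 - 18*(-18) = 1 + 324 = 325)
c**2 = 325**2 = 105625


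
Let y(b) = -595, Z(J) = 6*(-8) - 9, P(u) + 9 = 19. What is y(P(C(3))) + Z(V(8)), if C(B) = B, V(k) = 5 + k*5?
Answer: -652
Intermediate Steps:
V(k) = 5 + 5*k
P(u) = 10 (P(u) = -9 + 19 = 10)
Z(J) = -57 (Z(J) = -48 - 9 = -57)
y(P(C(3))) + Z(V(8)) = -595 - 57 = -652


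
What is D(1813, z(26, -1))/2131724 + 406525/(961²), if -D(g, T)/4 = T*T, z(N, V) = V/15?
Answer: 48746198400854/110738918261475 ≈ 0.44019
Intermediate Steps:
z(N, V) = V/15 (z(N, V) = V*(1/15) = V/15)
D(g, T) = -4*T² (D(g, T) = -4*T*T = -4*T²)
D(1813, z(26, -1))/2131724 + 406525/(961²) = -4*((1/15)*(-1))²/2131724 + 406525/(961²) = -4*(-1/15)²*(1/2131724) + 406525/923521 = -4*1/225*(1/2131724) + 406525*(1/923521) = -4/225*1/2131724 + 406525/923521 = -1/119909475 + 406525/923521 = 48746198400854/110738918261475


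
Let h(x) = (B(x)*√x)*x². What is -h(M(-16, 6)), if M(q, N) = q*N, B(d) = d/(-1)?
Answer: -3538944*I*√6 ≈ -8.6686e+6*I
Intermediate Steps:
B(d) = -d (B(d) = d*(-1) = -d)
M(q, N) = N*q
h(x) = -x^(7/2) (h(x) = ((-x)*√x)*x² = (-x^(3/2))*x² = -x^(7/2))
-h(M(-16, 6)) = -(-1)*(6*(-16))^(7/2) = -(-1)*(-96)^(7/2) = -(-1)*(-3538944*I*√6) = -3538944*I*√6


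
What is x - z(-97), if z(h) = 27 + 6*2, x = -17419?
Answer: -17458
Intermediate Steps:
z(h) = 39 (z(h) = 27 + 12 = 39)
x - z(-97) = -17419 - 1*39 = -17419 - 39 = -17458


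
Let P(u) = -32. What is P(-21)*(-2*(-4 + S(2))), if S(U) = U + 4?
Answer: 128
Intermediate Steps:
S(U) = 4 + U
P(-21)*(-2*(-4 + S(2))) = -(-64)*(-4 + (4 + 2)) = -(-64)*(-4 + 6) = -(-64)*2 = -32*(-4) = 128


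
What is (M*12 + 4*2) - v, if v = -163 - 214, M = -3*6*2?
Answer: -47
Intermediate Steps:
M = -36 (M = -18*2 = -36)
v = -377
(M*12 + 4*2) - v = (-36*12 + 4*2) - 1*(-377) = (-432 + 8) + 377 = -424 + 377 = -47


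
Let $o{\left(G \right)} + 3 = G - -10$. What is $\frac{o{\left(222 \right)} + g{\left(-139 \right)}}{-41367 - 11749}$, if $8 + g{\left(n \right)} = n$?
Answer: $- \frac{41}{26558} \approx -0.0015438$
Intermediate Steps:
$g{\left(n \right)} = -8 + n$
$o{\left(G \right)} = 7 + G$ ($o{\left(G \right)} = -3 + \left(G - -10\right) = -3 + \left(G + 10\right) = -3 + \left(10 + G\right) = 7 + G$)
$\frac{o{\left(222 \right)} + g{\left(-139 \right)}}{-41367 - 11749} = \frac{\left(7 + 222\right) - 147}{-41367 - 11749} = \frac{229 - 147}{-53116} = 82 \left(- \frac{1}{53116}\right) = - \frac{41}{26558}$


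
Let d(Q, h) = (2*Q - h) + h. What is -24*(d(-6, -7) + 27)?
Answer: -360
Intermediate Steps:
d(Q, h) = 2*Q (d(Q, h) = (-h + 2*Q) + h = 2*Q)
-24*(d(-6, -7) + 27) = -24*(2*(-6) + 27) = -24*(-12 + 27) = -24*15 = -360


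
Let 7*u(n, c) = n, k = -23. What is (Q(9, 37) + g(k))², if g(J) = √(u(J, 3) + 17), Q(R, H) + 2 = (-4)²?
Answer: 1468/7 + 16*√42 ≈ 313.41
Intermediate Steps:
u(n, c) = n/7
Q(R, H) = 14 (Q(R, H) = -2 + (-4)² = -2 + 16 = 14)
g(J) = √(17 + J/7) (g(J) = √(J/7 + 17) = √(17 + J/7))
(Q(9, 37) + g(k))² = (14 + √(833 + 7*(-23))/7)² = (14 + √(833 - 161)/7)² = (14 + √672/7)² = (14 + (4*√42)/7)² = (14 + 4*√42/7)²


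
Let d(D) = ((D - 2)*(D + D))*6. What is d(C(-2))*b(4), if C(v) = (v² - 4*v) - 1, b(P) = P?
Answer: 4752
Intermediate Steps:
C(v) = -1 + v² - 4*v
d(D) = 12*D*(-2 + D) (d(D) = ((-2 + D)*(2*D))*6 = (2*D*(-2 + D))*6 = 12*D*(-2 + D))
d(C(-2))*b(4) = (12*(-1 + (-2)² - 4*(-2))*(-2 + (-1 + (-2)² - 4*(-2))))*4 = (12*(-1 + 4 + 8)*(-2 + (-1 + 4 + 8)))*4 = (12*11*(-2 + 11))*4 = (12*11*9)*4 = 1188*4 = 4752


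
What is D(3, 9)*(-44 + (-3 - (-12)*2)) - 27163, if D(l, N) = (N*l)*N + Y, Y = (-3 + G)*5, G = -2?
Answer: -32177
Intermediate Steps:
Y = -25 (Y = (-3 - 2)*5 = -5*5 = -25)
D(l, N) = -25 + l*N² (D(l, N) = (N*l)*N - 25 = l*N² - 25 = -25 + l*N²)
D(3, 9)*(-44 + (-3 - (-12)*2)) - 27163 = (-25 + 3*9²)*(-44 + (-3 - (-12)*2)) - 27163 = (-25 + 3*81)*(-44 + (-3 - 3*(-8))) - 27163 = (-25 + 243)*(-44 + (-3 + 24)) - 27163 = 218*(-44 + 21) - 27163 = 218*(-23) - 27163 = -5014 - 27163 = -32177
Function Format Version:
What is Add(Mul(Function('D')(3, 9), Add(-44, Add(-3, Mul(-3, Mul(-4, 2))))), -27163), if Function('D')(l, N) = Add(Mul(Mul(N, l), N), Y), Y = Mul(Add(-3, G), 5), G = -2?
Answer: -32177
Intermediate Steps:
Y = -25 (Y = Mul(Add(-3, -2), 5) = Mul(-5, 5) = -25)
Function('D')(l, N) = Add(-25, Mul(l, Pow(N, 2))) (Function('D')(l, N) = Add(Mul(Mul(N, l), N), -25) = Add(Mul(l, Pow(N, 2)), -25) = Add(-25, Mul(l, Pow(N, 2))))
Add(Mul(Function('D')(3, 9), Add(-44, Add(-3, Mul(-3, Mul(-4, 2))))), -27163) = Add(Mul(Add(-25, Mul(3, Pow(9, 2))), Add(-44, Add(-3, Mul(-3, Mul(-4, 2))))), -27163) = Add(Mul(Add(-25, Mul(3, 81)), Add(-44, Add(-3, Mul(-3, -8)))), -27163) = Add(Mul(Add(-25, 243), Add(-44, Add(-3, 24))), -27163) = Add(Mul(218, Add(-44, 21)), -27163) = Add(Mul(218, -23), -27163) = Add(-5014, -27163) = -32177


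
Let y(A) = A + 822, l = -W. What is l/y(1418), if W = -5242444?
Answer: 1310611/560 ≈ 2340.4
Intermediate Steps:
l = 5242444 (l = -1*(-5242444) = 5242444)
y(A) = 822 + A
l/y(1418) = 5242444/(822 + 1418) = 5242444/2240 = 5242444*(1/2240) = 1310611/560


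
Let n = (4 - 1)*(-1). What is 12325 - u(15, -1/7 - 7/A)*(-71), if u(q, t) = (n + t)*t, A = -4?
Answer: 9538195/784 ≈ 12166.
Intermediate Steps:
n = -3 (n = 3*(-1) = -3)
u(q, t) = t*(-3 + t) (u(q, t) = (-3 + t)*t = t*(-3 + t))
12325 - u(15, -1/7 - 7/A)*(-71) = 12325 - (-1/7 - 7/(-4))*(-3 + (-1/7 - 7/(-4)))*(-71) = 12325 - (-1*⅐ - 7*(-¼))*(-3 + (-1*⅐ - 7*(-¼)))*(-71) = 12325 - (-⅐ + 7/4)*(-3 + (-⅐ + 7/4))*(-71) = 12325 - 45*(-3 + 45/28)/28*(-71) = 12325 - (45/28)*(-39/28)*(-71) = 12325 - (-1755)*(-71)/784 = 12325 - 1*124605/784 = 12325 - 124605/784 = 9538195/784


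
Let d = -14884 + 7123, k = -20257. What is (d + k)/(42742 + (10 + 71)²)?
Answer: -28018/49303 ≈ -0.56828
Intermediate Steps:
d = -7761
(d + k)/(42742 + (10 + 71)²) = (-7761 - 20257)/(42742 + (10 + 71)²) = -28018/(42742 + 81²) = -28018/(42742 + 6561) = -28018/49303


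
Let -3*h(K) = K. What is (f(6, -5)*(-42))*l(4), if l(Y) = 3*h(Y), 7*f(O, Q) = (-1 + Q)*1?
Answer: -144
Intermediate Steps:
h(K) = -K/3
f(O, Q) = -1/7 + Q/7 (f(O, Q) = ((-1 + Q)*1)/7 = (-1 + Q)/7 = -1/7 + Q/7)
l(Y) = -Y (l(Y) = 3*(-Y/3) = -Y)
(f(6, -5)*(-42))*l(4) = ((-1/7 + (1/7)*(-5))*(-42))*(-1*4) = ((-1/7 - 5/7)*(-42))*(-4) = -6/7*(-42)*(-4) = 36*(-4) = -144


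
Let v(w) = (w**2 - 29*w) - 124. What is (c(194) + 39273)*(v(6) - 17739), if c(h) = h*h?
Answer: -1384438909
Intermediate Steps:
c(h) = h**2
v(w) = -124 + w**2 - 29*w
(c(194) + 39273)*(v(6) - 17739) = (194**2 + 39273)*((-124 + 6**2 - 29*6) - 17739) = (37636 + 39273)*((-124 + 36 - 174) - 17739) = 76909*(-262 - 17739) = 76909*(-18001) = -1384438909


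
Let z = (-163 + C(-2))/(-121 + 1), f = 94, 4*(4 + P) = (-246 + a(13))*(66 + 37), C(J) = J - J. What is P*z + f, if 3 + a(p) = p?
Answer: -326641/40 ≈ -8166.0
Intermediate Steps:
a(p) = -3 + p
C(J) = 0
P = -6081 (P = -4 + ((-246 + (-3 + 13))*(66 + 37))/4 = -4 + ((-246 + 10)*103)/4 = -4 + (-236*103)/4 = -4 + (¼)*(-24308) = -4 - 6077 = -6081)
z = 163/120 (z = (-163 + 0)/(-121 + 1) = -163/(-120) = -163*(-1/120) = 163/120 ≈ 1.3583)
P*z + f = -6081*163/120 + 94 = -330401/40 + 94 = -326641/40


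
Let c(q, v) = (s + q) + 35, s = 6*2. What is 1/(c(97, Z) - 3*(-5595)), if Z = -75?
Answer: 1/16929 ≈ 5.9070e-5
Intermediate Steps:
s = 12
c(q, v) = 47 + q (c(q, v) = (12 + q) + 35 = 47 + q)
1/(c(97, Z) - 3*(-5595)) = 1/((47 + 97) - 3*(-5595)) = 1/(144 + 16785) = 1/16929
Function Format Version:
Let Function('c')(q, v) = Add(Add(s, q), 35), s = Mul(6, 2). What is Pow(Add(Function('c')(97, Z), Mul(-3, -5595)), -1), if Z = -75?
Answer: Rational(1, 16929) ≈ 5.9070e-5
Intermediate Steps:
s = 12
Function('c')(q, v) = Add(47, q) (Function('c')(q, v) = Add(Add(12, q), 35) = Add(47, q))
Pow(Add(Function('c')(97, Z), Mul(-3, -5595)), -1) = Pow(Add(Add(47, 97), Mul(-3, -5595)), -1) = Pow(Add(144, 16785), -1) = Pow(16929, -1) = Rational(1, 16929)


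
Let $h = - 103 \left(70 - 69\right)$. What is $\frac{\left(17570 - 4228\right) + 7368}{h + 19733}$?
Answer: $\frac{2071}{1963} \approx 1.055$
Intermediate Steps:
$h = -103$ ($h = \left(-103\right) 1 = -103$)
$\frac{\left(17570 - 4228\right) + 7368}{h + 19733} = \frac{\left(17570 - 4228\right) + 7368}{-103 + 19733} = \frac{13342 + 7368}{19630} = 20710 \cdot \frac{1}{19630} = \frac{2071}{1963}$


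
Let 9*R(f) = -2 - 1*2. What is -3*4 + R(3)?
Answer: -112/9 ≈ -12.444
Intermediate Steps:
R(f) = -4/9 (R(f) = (-2 - 1*2)/9 = (-2 - 2)/9 = (⅑)*(-4) = -4/9)
-3*4 + R(3) = -3*4 - 4/9 = -12 - 4/9 = -112/9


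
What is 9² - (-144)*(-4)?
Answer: -495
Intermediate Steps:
9² - (-144)*(-4) = 81 - 12*48 = 81 - 576 = -495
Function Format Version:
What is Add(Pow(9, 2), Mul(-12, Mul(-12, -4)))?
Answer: -495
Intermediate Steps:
Add(Pow(9, 2), Mul(-12, Mul(-12, -4))) = Add(81, Mul(-12, 48)) = Add(81, -576) = -495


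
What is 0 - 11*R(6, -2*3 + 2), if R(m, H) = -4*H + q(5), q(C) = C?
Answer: -231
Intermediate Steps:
R(m, H) = 5 - 4*H (R(m, H) = -4*H + 5 = 5 - 4*H)
0 - 11*R(6, -2*3 + 2) = 0 - 11*(5 - 4*(-2*3 + 2)) = 0 - 11*(5 - 4*(-6 + 2)) = 0 - 11*(5 - 4*(-4)) = 0 - 11*(5 + 16) = 0 - 11*21 = 0 - 231 = -231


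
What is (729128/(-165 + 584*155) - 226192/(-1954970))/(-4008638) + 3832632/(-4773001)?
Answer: -135692972633129848522696/168985972857310496012765 ≈ -0.80298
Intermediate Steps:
(729128/(-165 + 584*155) - 226192/(-1954970))/(-4008638) + 3832632/(-4773001) = (729128/(-165 + 90520) - 226192*(-1/1954970))*(-1/4008638) + 3832632*(-1/4773001) = (729128/90355 + 113096/977485)*(-1/4008638) - 3832632/4773001 = (144586094432/17664131435)*(-1/4008638) - 3832632/4773001 = -72293047216/35404554253667765 - 3832632/4773001 = -135692972633129848522696/168985972857310496012765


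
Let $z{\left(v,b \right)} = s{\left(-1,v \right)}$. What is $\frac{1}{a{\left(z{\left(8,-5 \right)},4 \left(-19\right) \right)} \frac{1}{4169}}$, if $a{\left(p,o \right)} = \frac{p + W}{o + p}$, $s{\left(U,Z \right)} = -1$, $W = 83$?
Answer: $- \frac{321013}{82} \approx -3914.8$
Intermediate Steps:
$z{\left(v,b \right)} = -1$
$a{\left(p,o \right)} = \frac{83 + p}{o + p}$ ($a{\left(p,o \right)} = \frac{p + 83}{o + p} = \frac{83 + p}{o + p}$)
$\frac{1}{a{\left(z{\left(8,-5 \right)},4 \left(-19\right) \right)} \frac{1}{4169}} = \frac{1}{\frac{83 - 1}{4 \left(-19\right) - 1} \cdot \frac{1}{4169}} = \frac{1}{\frac{1}{-76 - 1} \cdot 82 \cdot \frac{1}{4169}} = \frac{1}{\frac{1}{-77} \cdot 82 \cdot \frac{1}{4169}} = \frac{1}{\left(- \frac{1}{77}\right) 82 \cdot \frac{1}{4169}} = \frac{1}{\left(- \frac{82}{77}\right) \frac{1}{4169}} = \frac{1}{- \frac{82}{321013}} = - \frac{321013}{82}$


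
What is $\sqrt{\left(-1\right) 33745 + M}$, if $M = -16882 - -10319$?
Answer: $2 i \sqrt{10077} \approx 200.77 i$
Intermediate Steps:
$M = -6563$ ($M = -16882 + 10319 = -6563$)
$\sqrt{\left(-1\right) 33745 + M} = \sqrt{\left(-1\right) 33745 - 6563} = \sqrt{-33745 - 6563} = \sqrt{-40308} = 2 i \sqrt{10077}$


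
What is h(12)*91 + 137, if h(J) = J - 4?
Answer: 865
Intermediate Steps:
h(J) = -4 + J
h(12)*91 + 137 = (-4 + 12)*91 + 137 = 8*91 + 137 = 728 + 137 = 865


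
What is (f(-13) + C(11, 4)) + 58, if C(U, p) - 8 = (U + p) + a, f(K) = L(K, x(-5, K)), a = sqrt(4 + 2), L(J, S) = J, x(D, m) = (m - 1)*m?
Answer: 68 + sqrt(6) ≈ 70.449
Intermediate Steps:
x(D, m) = m*(-1 + m) (x(D, m) = (-1 + m)*m = m*(-1 + m))
a = sqrt(6) ≈ 2.4495
f(K) = K
C(U, p) = 8 + U + p + sqrt(6) (C(U, p) = 8 + ((U + p) + sqrt(6)) = 8 + (U + p + sqrt(6)) = 8 + U + p + sqrt(6))
(f(-13) + C(11, 4)) + 58 = (-13 + (8 + 11 + 4 + sqrt(6))) + 58 = (-13 + (23 + sqrt(6))) + 58 = (10 + sqrt(6)) + 58 = 68 + sqrt(6)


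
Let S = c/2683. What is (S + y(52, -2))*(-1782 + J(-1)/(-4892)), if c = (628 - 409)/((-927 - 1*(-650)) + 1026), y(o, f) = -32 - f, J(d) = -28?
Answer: 131387766282789/2457700441 ≈ 53460.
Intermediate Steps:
c = 219/749 (c = 219/((-927 + 650) + 1026) = 219/(-277 + 1026) = 219/749 ≈ 0.29239)
S = 219/2009567 (S = (219/749)/2683 = (219/749)*(1/2683) = 219/2009567 ≈ 0.00010898)
(S + y(52, -2))*(-1782 + J(-1)/(-4892)) = (219/2009567 + (-32 - 1*(-2)))*(-1782 - 28/(-4892)) = (219/2009567 + (-32 + 2))*(-1782 - 28*(-1/4892)) = (219/2009567 - 30)*(-1782 + 7/1223) = -60286791/2009567*(-2179379/1223) = 131387766282789/2457700441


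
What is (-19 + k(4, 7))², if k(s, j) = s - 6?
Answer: 441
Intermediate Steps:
k(s, j) = -6 + s
(-19 + k(4, 7))² = (-19 + (-6 + 4))² = (-19 - 2)² = (-21)² = 441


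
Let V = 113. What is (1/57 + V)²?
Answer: 41499364/3249 ≈ 12773.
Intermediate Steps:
(1/57 + V)² = (1/57 + 113)² = (6442/57)² = 41499364/3249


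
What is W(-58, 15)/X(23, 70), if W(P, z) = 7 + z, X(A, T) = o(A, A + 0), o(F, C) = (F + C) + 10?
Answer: 11/28 ≈ 0.39286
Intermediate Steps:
o(F, C) = 10 + C + F (o(F, C) = (C + F) + 10 = 10 + C + F)
X(A, T) = 10 + 2*A (X(A, T) = 10 + (A + 0) + A = 10 + A + A = 10 + 2*A)
W(-58, 15)/X(23, 70) = (7 + 15)/(10 + 2*23) = 22/(10 + 46) = 22/56 = 22*(1/56) = 11/28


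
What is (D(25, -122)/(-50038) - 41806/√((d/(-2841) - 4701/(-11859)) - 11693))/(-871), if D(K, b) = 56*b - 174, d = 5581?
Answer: -3503/21791549 - 41806*I*√1474960130737040355/114393247183085 ≈ -0.00016075 - 0.44384*I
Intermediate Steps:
D(K, b) = -174 + 56*b
(D(25, -122)/(-50038) - 41806/√((d/(-2841) - 4701/(-11859)) - 11693))/(-871) = ((-174 + 56*(-122))/(-50038) - 41806/√((5581/(-2841) - 4701/(-11859)) - 11693))/(-871) = ((-174 - 6832)*(-1/50038) - 41806/√((5581*(-1/2841) - 4701*(-1/11859)) - 11693))*(-1/871) = (-7006*(-1/50038) - 41806/√((-5581/2841 + 1567/3953) - 11693))*(-1/871) = (3503/25019 - 41806/√(-17609846/11230473 - 11693))*(-1/871) = (3503/25019 - 41806*(-I*√1474960130737040355/131335530635))*(-1/871) = (3503/25019 - (-41806)*I*√1474960130737040355/131335530635)*(-1/871) = (3503/25019 + 41806*I*√1474960130737040355/131335530635)*(-1/871) = -3503/21791549 - 41806*I*√1474960130737040355/114393247183085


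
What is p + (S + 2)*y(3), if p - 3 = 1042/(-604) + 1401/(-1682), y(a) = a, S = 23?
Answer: 9580442/126991 ≈ 75.442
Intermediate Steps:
p = 56117/126991 (p = 3 + (1042/(-604) + 1401/(-1682)) = 3 + (1042*(-1/604) + 1401*(-1/1682)) = 3 + (-521/302 - 1401/1682) = 3 - 324856/126991 = 56117/126991 ≈ 0.44190)
p + (S + 2)*y(3) = 56117/126991 + (23 + 2)*3 = 56117/126991 + 25*3 = 56117/126991 + 75 = 9580442/126991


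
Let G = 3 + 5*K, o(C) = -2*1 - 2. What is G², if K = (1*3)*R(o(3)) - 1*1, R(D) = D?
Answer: 3844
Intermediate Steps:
o(C) = -4 (o(C) = -2 - 2 = -4)
K = -13 (K = (1*3)*(-4) - 1*1 = 3*(-4) - 1 = -12 - 1 = -13)
G = -62 (G = 3 + 5*(-13) = 3 - 65 = -62)
G² = (-62)² = 3844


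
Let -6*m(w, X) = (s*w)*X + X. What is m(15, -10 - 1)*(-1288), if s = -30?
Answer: 3180716/3 ≈ 1.0602e+6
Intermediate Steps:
m(w, X) = -X/6 + 5*X*w (m(w, X) = -((-30*w)*X + X)/6 = -(-30*X*w + X)/6 = -(X - 30*X*w)/6 = -X/6 + 5*X*w)
m(15, -10 - 1)*(-1288) = ((-10 - 1)*(-1 + 30*15)/6)*(-1288) = ((1/6)*(-11)*(-1 + 450))*(-1288) = ((1/6)*(-11)*449)*(-1288) = -4939/6*(-1288) = 3180716/3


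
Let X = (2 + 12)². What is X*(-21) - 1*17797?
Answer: -21913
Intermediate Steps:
X = 196 (X = 14² = 196)
X*(-21) - 1*17797 = 196*(-21) - 1*17797 = -4116 - 17797 = -21913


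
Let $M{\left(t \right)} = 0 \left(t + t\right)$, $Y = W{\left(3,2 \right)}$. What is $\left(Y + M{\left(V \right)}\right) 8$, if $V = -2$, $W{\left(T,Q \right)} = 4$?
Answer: $32$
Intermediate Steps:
$Y = 4$
$M{\left(t \right)} = 0$ ($M{\left(t \right)} = 0 \cdot 2 t = 0$)
$\left(Y + M{\left(V \right)}\right) 8 = \left(4 + 0\right) 8 = 4 \cdot 8 = 32$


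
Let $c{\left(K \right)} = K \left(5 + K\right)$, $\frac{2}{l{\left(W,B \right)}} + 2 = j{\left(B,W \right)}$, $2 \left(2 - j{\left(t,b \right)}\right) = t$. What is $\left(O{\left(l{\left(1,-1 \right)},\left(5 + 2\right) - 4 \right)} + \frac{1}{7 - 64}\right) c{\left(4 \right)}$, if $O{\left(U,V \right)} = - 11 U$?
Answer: $- \frac{30108}{19} \approx -1584.6$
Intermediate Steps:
$j{\left(t,b \right)} = 2 - \frac{t}{2}$
$l{\left(W,B \right)} = - \frac{4}{B}$ ($l{\left(W,B \right)} = \frac{2}{-2 - \left(-2 + \frac{B}{2}\right)} = \frac{2}{\left(- \frac{1}{2}\right) B} = 2 \left(- \frac{2}{B}\right) = - \frac{4}{B}$)
$\left(O{\left(l{\left(1,-1 \right)},\left(5 + 2\right) - 4 \right)} + \frac{1}{7 - 64}\right) c{\left(4 \right)} = \left(- 11 \left(- \frac{4}{-1}\right) + \frac{1}{7 - 64}\right) 4 \left(5 + 4\right) = \left(- 11 \left(\left(-4\right) \left(-1\right)\right) + \frac{1}{-57}\right) 4 \cdot 9 = \left(\left(-11\right) 4 - \frac{1}{57}\right) 36 = \left(-44 - \frac{1}{57}\right) 36 = \left(- \frac{2509}{57}\right) 36 = - \frac{30108}{19}$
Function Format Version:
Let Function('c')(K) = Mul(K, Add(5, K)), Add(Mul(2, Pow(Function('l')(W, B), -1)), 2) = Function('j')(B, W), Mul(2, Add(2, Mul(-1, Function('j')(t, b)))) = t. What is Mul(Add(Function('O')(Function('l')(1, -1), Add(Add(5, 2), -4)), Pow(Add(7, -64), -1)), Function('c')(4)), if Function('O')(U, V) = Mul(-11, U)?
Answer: Rational(-30108, 19) ≈ -1584.6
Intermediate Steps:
Function('j')(t, b) = Add(2, Mul(Rational(-1, 2), t))
Function('l')(W, B) = Mul(-4, Pow(B, -1)) (Function('l')(W, B) = Mul(2, Pow(Add(-2, Add(2, Mul(Rational(-1, 2), B))), -1)) = Mul(2, Pow(Mul(Rational(-1, 2), B), -1)) = Mul(2, Mul(-2, Pow(B, -1))) = Mul(-4, Pow(B, -1)))
Mul(Add(Function('O')(Function('l')(1, -1), Add(Add(5, 2), -4)), Pow(Add(7, -64), -1)), Function('c')(4)) = Mul(Add(Mul(-11, Mul(-4, Pow(-1, -1))), Pow(Add(7, -64), -1)), Mul(4, Add(5, 4))) = Mul(Add(Mul(-11, Mul(-4, -1)), Pow(-57, -1)), Mul(4, 9)) = Mul(Add(Mul(-11, 4), Rational(-1, 57)), 36) = Mul(Add(-44, Rational(-1, 57)), 36) = Mul(Rational(-2509, 57), 36) = Rational(-30108, 19)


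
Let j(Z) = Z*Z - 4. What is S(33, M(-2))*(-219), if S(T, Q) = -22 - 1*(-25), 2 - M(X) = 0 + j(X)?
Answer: -657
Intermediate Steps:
j(Z) = -4 + Z² (j(Z) = Z² - 4 = -4 + Z²)
M(X) = 6 - X² (M(X) = 2 - (0 + (-4 + X²)) = 2 - (-4 + X²) = 2 + (4 - X²) = 6 - X²)
S(T, Q) = 3 (S(T, Q) = -22 + 25 = 3)
S(33, M(-2))*(-219) = 3*(-219) = -657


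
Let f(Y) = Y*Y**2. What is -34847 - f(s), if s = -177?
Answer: 5510386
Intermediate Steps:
f(Y) = Y**3
-34847 - f(s) = -34847 - 1*(-177)**3 = -34847 - 1*(-5545233) = -34847 + 5545233 = 5510386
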